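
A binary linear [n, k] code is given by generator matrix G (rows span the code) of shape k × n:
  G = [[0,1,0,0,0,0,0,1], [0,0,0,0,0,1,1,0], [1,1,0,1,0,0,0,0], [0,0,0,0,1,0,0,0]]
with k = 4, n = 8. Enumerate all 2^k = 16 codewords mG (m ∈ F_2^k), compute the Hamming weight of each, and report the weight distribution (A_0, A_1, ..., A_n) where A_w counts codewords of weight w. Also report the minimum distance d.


Weight distribution: A_0 = 1, A_1 = 1, A_2 = 2, A_3 = 4, A_4 = 3, A_5 = 3, A_6 = 2. Minimum distance d = 1.

Enumerate all 2^4 = 16 messages m ∈ F_2^4.
For each, compute codeword c = mG in F_2^8, then tally its weight.
  m = 0000 → c = 00000000, weight = 0.
  m = 1000 → c = 01000001, weight = 2.
  m = 0100 → c = 00000110, weight = 2.
  m = 1100 → c = 01000111, weight = 4.
  m = 0010 → c = 11010000, weight = 3.
  m = 1010 → c = 10010001, weight = 3.
  m = 0110 → c = 11010110, weight = 5.
  m = 1110 → c = 10010111, weight = 5.
  m = 0001 → c = 00001000, weight = 1.
  m = 1001 → c = 01001001, weight = 3.
  m = 0101 → c = 00001110, weight = 3.
  m = 1101 → c = 01001111, weight = 5.
  m = 0011 → c = 11011000, weight = 4.
  m = 1011 → c = 10011001, weight = 4.
  m = 0111 → c = 11011110, weight = 6.
  m = 1111 → c = 10011111, weight = 6.
Tally weights:
  weight 0: 1 codewords.
  weight 1: 1 codewords.
  weight 2: 2 codewords.
  weight 3: 4 codewords.
  weight 4: 3 codewords.
  weight 5: 3 codewords.
  weight 6: 2 codewords.
Minimum distance d = smallest w > 0 with A_w > 0 = 1.
Sanity: Σ A_w = 16 = 2^4 = 16 ✓.


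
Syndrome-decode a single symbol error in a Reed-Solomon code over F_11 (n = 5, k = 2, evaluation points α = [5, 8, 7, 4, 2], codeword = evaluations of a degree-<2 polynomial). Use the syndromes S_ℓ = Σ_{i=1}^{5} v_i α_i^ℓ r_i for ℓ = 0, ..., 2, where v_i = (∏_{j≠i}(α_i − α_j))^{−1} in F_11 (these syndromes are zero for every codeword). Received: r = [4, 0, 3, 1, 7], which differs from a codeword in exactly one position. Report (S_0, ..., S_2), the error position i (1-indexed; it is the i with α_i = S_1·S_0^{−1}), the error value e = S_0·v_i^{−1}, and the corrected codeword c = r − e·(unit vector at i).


S = (4, 9, 1), error at position 1, error magnitude e = 6, c = [9, 0, 3, 1, 7].

Step 1: column multipliers v_i = (∏_{j≠i}(α_i − α_j))^{−1} mod 11.
  i = 1 (α = 5): (5−8)(5−7)(5−4)(5−2) = (−3)·(−2)·1·3 = 18 ≡ 7, so v_1 = 7^{−1} = 8 (mod 11).
  i = 2 (α = 8): (8−5)(8−7)(8−4)(8−2) = 3·1·4·6 = 72 ≡ 6, so v_2 = 6^{−1} = 2 (mod 11).
  i = 3 (α = 7): (7−5)(7−8)(7−4)(7−2) = 2·(−1)·3·5 = −30 ≡ 3, so v_3 = 3^{−1} = 4 (mod 11).
  i = 4 (α = 4): (4−5)(4−8)(4−7)(4−2) = (−1)·(−4)·(−3)·2 = −24 ≡ 9, so v_4 = 9^{−1} = 5 (mod 11).
  i = 5 (α = 2): (2−5)(2−8)(2−7)(2−4) = (−3)·(−6)·(−5)·(−2) = 180 ≡ 4, so v_5 = 4^{−1} = 3 (mod 11).
  v = [8, 2, 4, 5, 3].
Step 2: syndromes of r = [4, 0, 3, 1, 7] (all sums mod 11).
  S_0 = Σ v_i r_i = 8·4 + 2·0 + 4·3 + 5·1 + 3·7 = 70 ≡ 4.
  S_1 = Σ v_i α_i r_i = 8·5·4 + 2·8·0 + 4·7·3 + 5·4·1 + 3·2·7 = 306 ≡ 9.
  α_i^2 mod 11 = [3, 9, 5, 5, 4].
  S_2 = Σ v_i α_i^2 r_i = 8·3·4 + 2·9·0 + 4·5·3 + 5·5·1 + 3·4·7 = 265 ≡ 1.
  S = (4, 9, 1) ≠ 0, so r is not a codeword (an error is present).
Step 3: locate the error. For a single error e at position i, S_ℓ = v_i·e·α_i^ℓ, so α_err = S_1/S_0.
  S_0^{−1} = 4^{−1} = 3 (mod 11), so α_err = 9·3 = 27 ≡ 5 = α_1. Error position i = 1.
  Consistency check: S_2/S_1 = 1·5 = 5 ≡ 5 = α_err ✓ (single-error assumption holds).
Step 4: error magnitude e = S_0/v_1 = S_0·∏_{j≠1}(α_1 − α_j) = 4·7 = 28 ≡ 6 (mod 11).
Step 5: correct position 1: c_1 = r_1 − e = 4 − 6 ≡ 9 (mod 11). Hence c = [9, 0, 3, 1, 7].
  Check: interpolating c through the α_i gives m(x) = 2 + 8·x (degree < 2) with m(α_i) = c_i for every i, so c is indeed a codeword.


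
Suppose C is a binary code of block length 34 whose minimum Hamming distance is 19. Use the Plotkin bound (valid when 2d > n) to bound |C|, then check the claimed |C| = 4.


Plotkin bound M ≤ 8; given |C| = 4 ≤ bound (satisfied).

Check applicability: 2d = 38, n = 34.
2d − n = 4 > 0, so Plotkin applies.
Compute d/(2d−n) = 19/4 ≈ 4.7500.
⌊d/(2d−n)⌋ = 4.
Plotkin bound: M ≤ 2·4 = 8.
Given |C| = 4, check: satisfied.
This |C| is below the Plotkin bound.


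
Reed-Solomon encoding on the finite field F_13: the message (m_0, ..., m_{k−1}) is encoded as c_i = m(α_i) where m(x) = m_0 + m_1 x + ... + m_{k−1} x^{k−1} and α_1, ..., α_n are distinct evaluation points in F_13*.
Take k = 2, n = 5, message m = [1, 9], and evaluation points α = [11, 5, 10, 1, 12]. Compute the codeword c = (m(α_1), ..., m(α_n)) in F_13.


c = [9, 7, 0, 10, 5]

Message polynomial: m(x) = 1 + 9·x (mod 13).
For each evaluation point α_i, compute m(α_i) mod 13:
  α_1 = 11: Horner steps 9 → 9, so m(11) = 9.
  α_2 = 5: Horner steps 9 → 7, so m(5) = 7.
  α_3 = 10: Horner steps 9 → 0, so m(10) = 0.
  α_4 = 1: Horner steps 9 → 10, so m(1) = 10.
  α_5 = 12: Horner steps 9 → 5, so m(12) = 5.
Codeword c = [9, 7, 0, 10, 5] ∈ F_13^5.


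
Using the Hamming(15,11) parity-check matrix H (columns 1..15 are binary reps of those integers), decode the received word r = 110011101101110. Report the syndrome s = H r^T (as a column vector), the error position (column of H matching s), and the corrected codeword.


s = (1, 0, 1, 1)^T, error position = 11, corrected codeword c = 110011101111110

Compute s = H r^T mod 2 one row at a time:
  s_1 = 0 + 1 + 1 + 0 + 1 + 1 + 1 + 0 = 5 ≡ 1 (mod 2).
  s_2 = 0 + 1 + 1 + 1 + 1 + 1 + 1 + 0 = 6 ≡ 0 (mod 2).
  s_3 = 1 + 0 + 1 + 1 + 1 + 0 + 1 + 0 = 5 ≡ 1 (mod 2).
  s_4 = 1 + 0 + 1 + 1 + 1 + 0 + 1 + 0 = 5 ≡ 1 (mod 2).
s = (1, 0, 1, 1)^T — this equals column 11 of H (binary 1011), so error is at position 11.
Correct: flip bit 11 of r = 110011101101110 to get c = 110011101111110.


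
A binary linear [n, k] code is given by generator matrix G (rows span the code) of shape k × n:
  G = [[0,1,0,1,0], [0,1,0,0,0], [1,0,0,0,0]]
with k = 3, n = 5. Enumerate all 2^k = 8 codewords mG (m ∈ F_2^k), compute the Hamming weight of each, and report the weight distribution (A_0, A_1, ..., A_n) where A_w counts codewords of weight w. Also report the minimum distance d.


Weight distribution: A_0 = 1, A_1 = 3, A_2 = 3, A_3 = 1. Minimum distance d = 1.

Enumerate all 2^3 = 8 messages m ∈ F_2^3.
For each, compute codeword c = mG in F_2^5, then tally its weight.
  m = 000 → c = 00000, weight = 0.
  m = 100 → c = 01010, weight = 2.
  m = 010 → c = 01000, weight = 1.
  m = 110 → c = 00010, weight = 1.
  m = 001 → c = 10000, weight = 1.
  m = 101 → c = 11010, weight = 3.
  m = 011 → c = 11000, weight = 2.
  m = 111 → c = 10010, weight = 2.
Tally weights:
  weight 0: 1 codewords.
  weight 1: 3 codewords.
  weight 2: 3 codewords.
  weight 3: 1 codewords.
Minimum distance d = smallest w > 0 with A_w > 0 = 1.
Sanity: Σ A_w = 8 = 2^3 = 8 ✓.


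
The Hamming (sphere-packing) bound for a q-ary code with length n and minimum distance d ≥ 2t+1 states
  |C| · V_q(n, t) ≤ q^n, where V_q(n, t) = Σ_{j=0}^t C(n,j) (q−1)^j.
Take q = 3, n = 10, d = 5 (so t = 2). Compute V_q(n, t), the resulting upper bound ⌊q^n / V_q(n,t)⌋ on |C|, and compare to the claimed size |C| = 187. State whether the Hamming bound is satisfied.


V_q(n, t) = 201, q^n = 59049, Hamming bound = 293, |C| = 187 ≤ bound (satisfied).

Step 1: Compute V_q(n, t) = Σ_{j=0}^2 C(n, j) (q−1)^j.
  j = 0: C(10,0)·(2)^0 = 1·1 = 1.
  j = 1: C(10,1)·(2)^1 = 10·2 = 20.
  j = 2: C(10,2)·(2)^2 = 45·4 = 180.
  V_q(n, t) = 1 + 20 + 180 = 201.
Step 2: q^n = 3^10 = 59049.
Step 3: Hamming bound ⌊q^n / V_q(n,t)⌋ = ⌊59049/201⌋ = 293.
Step 4: Compare |C| = 187 to 293: satisfied.
The claimed |C| lies below the Hamming bound.


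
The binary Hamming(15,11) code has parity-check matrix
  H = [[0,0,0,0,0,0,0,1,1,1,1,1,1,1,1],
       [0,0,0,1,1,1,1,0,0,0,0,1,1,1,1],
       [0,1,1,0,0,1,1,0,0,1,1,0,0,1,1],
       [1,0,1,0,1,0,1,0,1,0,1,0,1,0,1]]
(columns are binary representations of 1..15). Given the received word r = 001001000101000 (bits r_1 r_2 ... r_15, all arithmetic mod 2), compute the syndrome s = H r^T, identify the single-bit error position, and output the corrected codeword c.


s = (0, 0, 1, 1)^T, error position = 3, corrected codeword c = 000001000101000

Compute s = H r^T mod 2 one row at a time:
  s_1 = 0 + 0 + 1 + 0 + 1 + 0 + 0 + 0 = 2 ≡ 0 (mod 2).
  s_2 = 0 + 0 + 1 + 0 + 1 + 0 + 0 + 0 = 2 ≡ 0 (mod 2).
  s_3 = 0 + 1 + 1 + 0 + 1 + 0 + 0 + 0 = 3 ≡ 1 (mod 2).
  s_4 = 0 + 1 + 0 + 0 + 0 + 0 + 0 + 0 = 1 ≡ 1 (mod 2).
s = (0, 0, 1, 1)^T — this equals column 3 of H (binary 0011), so error is at position 3.
Correct: flip bit 3 of r = 001001000101000 to get c = 000001000101000.


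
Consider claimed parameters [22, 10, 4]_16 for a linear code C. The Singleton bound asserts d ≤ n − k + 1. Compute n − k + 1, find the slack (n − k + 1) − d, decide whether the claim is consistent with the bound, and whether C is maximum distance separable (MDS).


Singleton RHS = n − k + 1 = 13, slack = 9, bound satisfied, not MDS.

Singleton bound: d ≤ n − k + 1.
Here n = 22, k = 10, so n − k + 1 = 13.
Given d = 4, check d ≤ 13: YES.
Slack = (n − k + 1) − d = 9.
The code is NOT MDS (slack = 9 > 0).
Description: the claimed parameters are [22, 10, 4]_16; such a code would be non-MDS.


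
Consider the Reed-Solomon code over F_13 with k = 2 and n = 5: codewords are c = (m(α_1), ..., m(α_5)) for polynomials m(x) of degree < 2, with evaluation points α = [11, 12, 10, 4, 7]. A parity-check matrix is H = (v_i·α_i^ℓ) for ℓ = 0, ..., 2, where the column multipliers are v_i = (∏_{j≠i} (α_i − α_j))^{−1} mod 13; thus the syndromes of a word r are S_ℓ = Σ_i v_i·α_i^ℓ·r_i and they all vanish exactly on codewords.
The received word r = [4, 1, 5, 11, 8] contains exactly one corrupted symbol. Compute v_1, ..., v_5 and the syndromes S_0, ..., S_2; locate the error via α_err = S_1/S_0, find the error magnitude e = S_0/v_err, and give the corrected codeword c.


S = (12, 1, 12), error at position 2, error magnitude e = 11, c = [4, 3, 5, 11, 8].

Step 1: column multipliers v_i = (∏_{j≠i}(α_i − α_j))^{−1} mod 13.
  i = 1 (α = 11): (11−12)(11−10)(11−4)(11−7) = (−1)·1·7·4 = −28 ≡ 11, so v_1 = 11^{−1} = 6 (mod 13).
  i = 2 (α = 12): (12−11)(12−10)(12−4)(12−7) = 1·2·8·5 = 80 ≡ 2, so v_2 = 2^{−1} = 7 (mod 13).
  i = 3 (α = 10): (10−11)(10−12)(10−4)(10−7) = (−1)·(−2)·6·3 = 36 ≡ 10, so v_3 = 10^{−1} = 4 (mod 13).
  i = 4 (α = 4): (4−11)(4−12)(4−10)(4−7) = (−7)·(−8)·(−6)·(−3) = 1008 ≡ 7, so v_4 = 7^{−1} = 2 (mod 13).
  i = 5 (α = 7): (7−11)(7−12)(7−10)(7−4) = (−4)·(−5)·(−3)·3 = −180 ≡ 2, so v_5 = 2^{−1} = 7 (mod 13).
  v = [6, 7, 4, 2, 7].
Step 2: syndromes of r = [4, 1, 5, 11, 8] (all sums mod 13).
  S_0 = Σ v_i r_i = 6·4 + 7·1 + 4·5 + 2·11 + 7·8 = 129 ≡ 12.
  S_1 = Σ v_i α_i r_i = 6·11·4 + 7·12·1 + 4·10·5 + 2·4·11 + 7·7·8 = 1028 ≡ 1.
  α_i^2 mod 13 = [4, 1, 9, 3, 10].
  S_2 = Σ v_i α_i^2 r_i = 6·4·4 + 7·1·1 + 4·9·5 + 2·3·11 + 7·10·8 = 909 ≡ 12.
  S = (12, 1, 12) ≠ 0, so r is not a codeword (an error is present).
Step 3: locate the error. For a single error e at position i, S_ℓ = v_i·e·α_i^ℓ, so α_err = S_1/S_0.
  S_0^{−1} = 12^{−1} = 12 (mod 13), so α_err = 1·12 = 12 ≡ 12 = α_2. Error position i = 2.
  Consistency check: S_2/S_1 = 12·1 = 12 ≡ 12 = α_err ✓ (single-error assumption holds).
Step 4: error magnitude e = S_0/v_2 = S_0·∏_{j≠2}(α_2 − α_j) = 12·2 = 24 ≡ 11 (mod 13).
Step 5: correct position 2: c_2 = r_2 − e = 1 − 11 ≡ 3 (mod 13). Hence c = [4, 3, 5, 11, 8].
  Check: interpolating c through the α_i gives m(x) = 2 + 12·x (degree < 2) with m(α_i) = c_i for every i, so c is indeed a codeword.


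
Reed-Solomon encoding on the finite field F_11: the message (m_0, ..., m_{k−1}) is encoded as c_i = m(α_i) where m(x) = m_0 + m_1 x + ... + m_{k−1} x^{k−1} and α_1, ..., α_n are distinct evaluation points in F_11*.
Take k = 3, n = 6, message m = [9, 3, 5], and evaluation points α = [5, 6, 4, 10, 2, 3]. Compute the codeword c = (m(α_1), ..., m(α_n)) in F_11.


c = [6, 9, 2, 0, 2, 8]

Message polynomial: m(x) = 9 + 3·x + 5·x^2 (mod 11).
For each evaluation point α_i, compute m(α_i) mod 11:
  α_1 = 5: Horner steps 5 → 6 → 6, so m(5) = 6.
  α_2 = 6: Horner steps 5 → 0 → 9, so m(6) = 9.
  α_3 = 4: Horner steps 5 → 1 → 2, so m(4) = 2.
  α_4 = 10: Horner steps 5 → 9 → 0, so m(10) = 0.
  α_5 = 2: Horner steps 5 → 2 → 2, so m(2) = 2.
  α_6 = 3: Horner steps 5 → 7 → 8, so m(3) = 8.
Codeword c = [6, 9, 2, 0, 2, 8] ∈ F_11^6.


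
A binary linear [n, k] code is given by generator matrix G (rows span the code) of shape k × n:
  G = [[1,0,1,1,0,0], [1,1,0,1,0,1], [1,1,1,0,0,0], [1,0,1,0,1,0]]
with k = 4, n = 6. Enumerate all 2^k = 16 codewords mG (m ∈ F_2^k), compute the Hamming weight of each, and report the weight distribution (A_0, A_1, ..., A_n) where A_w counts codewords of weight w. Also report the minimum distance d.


Weight distribution: A_0 = 1, A_2 = 4, A_3 = 6, A_4 = 3, A_5 = 2. Minimum distance d = 2.

Enumerate all 2^4 = 16 messages m ∈ F_2^4.
For each, compute codeword c = mG in F_2^6, then tally its weight.
  m = 0000 → c = 000000, weight = 0.
  m = 1000 → c = 101100, weight = 3.
  m = 0100 → c = 110101, weight = 4.
  m = 1100 → c = 011001, weight = 3.
  m = 0010 → c = 111000, weight = 3.
  m = 1010 → c = 010100, weight = 2.
  m = 0110 → c = 001101, weight = 3.
  m = 1110 → c = 100001, weight = 2.
  m = 0001 → c = 101010, weight = 3.
  m = 1001 → c = 000110, weight = 2.
  m = 0101 → c = 011111, weight = 5.
  m = 1101 → c = 110011, weight = 4.
  m = 0011 → c = 010010, weight = 2.
  m = 1011 → c = 111110, weight = 5.
  m = 0111 → c = 100111, weight = 4.
  m = 1111 → c = 001011, weight = 3.
Tally weights:
  weight 0: 1 codewords.
  weight 2: 4 codewords.
  weight 3: 6 codewords.
  weight 4: 3 codewords.
  weight 5: 2 codewords.
Minimum distance d = smallest w > 0 with A_w > 0 = 2.
Sanity: Σ A_w = 16 = 2^4 = 16 ✓.


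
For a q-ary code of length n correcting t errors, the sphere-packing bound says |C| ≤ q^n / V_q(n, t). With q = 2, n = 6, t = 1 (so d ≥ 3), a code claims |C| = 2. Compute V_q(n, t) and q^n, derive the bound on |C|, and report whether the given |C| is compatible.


V_q(n, t) = 7, q^n = 64, Hamming bound = 9, |C| = 2 ≤ bound (satisfied).

Step 1: Compute V_q(n, t) = Σ_{j=0}^1 C(n, j) (q−1)^j.
  j = 0: C(6,0)·(1)^0 = 1·1 = 1.
  j = 1: C(6,1)·(1)^1 = 6·1 = 6.
  V_q(n, t) = 1 + 6 = 7.
Step 2: q^n = 2^6 = 64.
Step 3: Hamming bound ⌊q^n / V_q(n,t)⌋ = ⌊64/7⌋ = 9.
Step 4: Compare |C| = 2 to 9: satisfied.
The claimed |C| lies below the Hamming bound.


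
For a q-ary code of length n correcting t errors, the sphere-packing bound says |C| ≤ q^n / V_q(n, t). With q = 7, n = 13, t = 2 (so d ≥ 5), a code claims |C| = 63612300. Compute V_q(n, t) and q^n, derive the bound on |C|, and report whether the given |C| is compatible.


V_q(n, t) = 2887, q^n = 96889010407, Hamming bound = 33560446, |C| = 63612300 > bound (violated).

Step 1: Compute V_q(n, t) = Σ_{j=0}^2 C(n, j) (q−1)^j.
  j = 0: C(13,0)·(6)^0 = 1·1 = 1.
  j = 1: C(13,1)·(6)^1 = 13·6 = 78.
  j = 2: C(13,2)·(6)^2 = 78·36 = 2808.
  V_q(n, t) = 1 + 78 + 2808 = 2887.
Step 2: q^n = 7^13 = 96889010407.
Step 3: Hamming bound ⌊q^n / V_q(n,t)⌋ = ⌊96889010407/2887⌋ = 33560446.
Step 4: Compare |C| = 63612300 to 33560446: violated.
The claimed |C| lies above the Hamming bound, so no 7-ary code of length 13 with d ≥ 5 can have 63612300 codewords.


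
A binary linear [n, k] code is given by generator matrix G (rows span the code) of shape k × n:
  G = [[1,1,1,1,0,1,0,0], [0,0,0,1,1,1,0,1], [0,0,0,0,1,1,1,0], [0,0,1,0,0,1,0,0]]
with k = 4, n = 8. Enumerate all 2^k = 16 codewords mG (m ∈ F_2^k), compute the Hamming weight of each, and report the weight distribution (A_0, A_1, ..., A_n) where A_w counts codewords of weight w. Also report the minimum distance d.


Weight distribution: A_0 = 1, A_2 = 1, A_3 = 4, A_4 = 3, A_5 = 4, A_6 = 3. Minimum distance d = 2.

Enumerate all 2^4 = 16 messages m ∈ F_2^4.
For each, compute codeword c = mG in F_2^8, then tally its weight.
  m = 0000 → c = 00000000, weight = 0.
  m = 1000 → c = 11110100, weight = 5.
  m = 0100 → c = 00011101, weight = 4.
  m = 1100 → c = 11101001, weight = 5.
  m = 0010 → c = 00001110, weight = 3.
  m = 1010 → c = 11111010, weight = 6.
  m = 0110 → c = 00010011, weight = 3.
  m = 1110 → c = 11100111, weight = 6.
  m = 0001 → c = 00100100, weight = 2.
  m = 1001 → c = 11010000, weight = 3.
  m = 0101 → c = 00111001, weight = 4.
  m = 1101 → c = 11001101, weight = 5.
  m = 0011 → c = 00101010, weight = 3.
  m = 1011 → c = 11011110, weight = 6.
  m = 0111 → c = 00110111, weight = 5.
  m = 1111 → c = 11000011, weight = 4.
Tally weights:
  weight 0: 1 codewords.
  weight 2: 1 codewords.
  weight 3: 4 codewords.
  weight 4: 3 codewords.
  weight 5: 4 codewords.
  weight 6: 3 codewords.
Minimum distance d = smallest w > 0 with A_w > 0 = 2.
Sanity: Σ A_w = 16 = 2^4 = 16 ✓.


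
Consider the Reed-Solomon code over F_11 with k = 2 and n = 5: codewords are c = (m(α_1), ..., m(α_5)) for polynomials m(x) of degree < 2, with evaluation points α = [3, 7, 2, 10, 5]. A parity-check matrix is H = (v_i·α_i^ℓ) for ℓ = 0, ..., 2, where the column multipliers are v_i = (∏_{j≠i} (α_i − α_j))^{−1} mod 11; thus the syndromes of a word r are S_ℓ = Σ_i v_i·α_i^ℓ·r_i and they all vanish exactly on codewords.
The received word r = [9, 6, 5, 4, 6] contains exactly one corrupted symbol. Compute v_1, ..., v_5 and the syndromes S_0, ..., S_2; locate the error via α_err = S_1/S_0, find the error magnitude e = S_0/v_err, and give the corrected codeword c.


S = (3, 10, 4), error at position 2, error magnitude e = 3, c = [9, 3, 5, 4, 6].

Step 1: column multipliers v_i = (∏_{j≠i}(α_i − α_j))^{−1} mod 11.
  i = 1 (α = 3): (3−7)(3−2)(3−10)(3−5) = (−4)·1·(−7)·(−2) = −56 ≡ 10, so v_1 = 10^{−1} = 10 (mod 11).
  i = 2 (α = 7): (7−3)(7−2)(7−10)(7−5) = 4·5·(−3)·2 = −120 ≡ 1, so v_2 = 1^{−1} = 1 (mod 11).
  i = 3 (α = 2): (2−3)(2−7)(2−10)(2−5) = (−1)·(−5)·(−8)·(−3) = 120 ≡ 10, so v_3 = 10^{−1} = 10 (mod 11).
  i = 4 (α = 10): (10−3)(10−7)(10−2)(10−5) = 7·3·8·5 = 840 ≡ 4, so v_4 = 4^{−1} = 3 (mod 11).
  i = 5 (α = 5): (5−3)(5−7)(5−2)(5−10) = 2·(−2)·3·(−5) = 60 ≡ 5, so v_5 = 5^{−1} = 9 (mod 11).
  v = [10, 1, 10, 3, 9].
Step 2: syndromes of r = [9, 6, 5, 4, 6] (all sums mod 11).
  S_0 = Σ v_i r_i = 10·9 + 1·6 + 10·5 + 3·4 + 9·6 = 212 ≡ 3.
  S_1 = Σ v_i α_i r_i = 10·3·9 + 1·7·6 + 10·2·5 + 3·10·4 + 9·5·6 = 802 ≡ 10.
  α_i^2 mod 11 = [9, 5, 4, 1, 3].
  S_2 = Σ v_i α_i^2 r_i = 10·9·9 + 1·5·6 + 10·4·5 + 3·1·4 + 9·3·6 = 1214 ≡ 4.
  S = (3, 10, 4) ≠ 0, so r is not a codeword (an error is present).
Step 3: locate the error. For a single error e at position i, S_ℓ = v_i·e·α_i^ℓ, so α_err = S_1/S_0.
  S_0^{−1} = 3^{−1} = 4 (mod 11), so α_err = 10·4 = 40 ≡ 7 = α_2. Error position i = 2.
  Consistency check: S_2/S_1 = 4·10 = 40 ≡ 7 = α_err ✓ (single-error assumption holds).
Step 4: error magnitude e = S_0/v_2 = S_0·∏_{j≠2}(α_2 − α_j) = 3·1 = 3 ≡ 3 (mod 11).
Step 5: correct position 2: c_2 = r_2 − e = 6 − 3 ≡ 3 (mod 11). Hence c = [9, 3, 5, 4, 6].
  Check: interpolating c through the α_i gives m(x) = 8 + 4·x (degree < 2) with m(α_i) = c_i for every i, so c is indeed a codeword.


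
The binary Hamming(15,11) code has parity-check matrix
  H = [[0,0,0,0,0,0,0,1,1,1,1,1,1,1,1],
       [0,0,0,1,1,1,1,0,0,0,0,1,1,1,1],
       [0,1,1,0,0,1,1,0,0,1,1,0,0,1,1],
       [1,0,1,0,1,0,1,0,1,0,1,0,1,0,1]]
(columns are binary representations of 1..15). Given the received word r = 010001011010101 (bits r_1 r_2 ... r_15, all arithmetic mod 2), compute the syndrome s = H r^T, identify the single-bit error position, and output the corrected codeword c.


s = (1, 1, 0, 0)^T, error position = 12, corrected codeword c = 010001011011101

Compute s = H r^T mod 2 one row at a time:
  s_1 = 1 + 1 + 0 + 1 + 0 + 1 + 0 + 1 = 5 ≡ 1 (mod 2).
  s_2 = 0 + 0 + 1 + 0 + 0 + 1 + 0 + 1 = 3 ≡ 1 (mod 2).
  s_3 = 1 + 0 + 1 + 0 + 0 + 1 + 0 + 1 = 4 ≡ 0 (mod 2).
  s_4 = 0 + 0 + 0 + 0 + 1 + 1 + 1 + 1 = 4 ≡ 0 (mod 2).
s = (1, 1, 0, 0)^T — this equals column 12 of H (binary 1100), so error is at position 12.
Correct: flip bit 12 of r = 010001011010101 to get c = 010001011011101.


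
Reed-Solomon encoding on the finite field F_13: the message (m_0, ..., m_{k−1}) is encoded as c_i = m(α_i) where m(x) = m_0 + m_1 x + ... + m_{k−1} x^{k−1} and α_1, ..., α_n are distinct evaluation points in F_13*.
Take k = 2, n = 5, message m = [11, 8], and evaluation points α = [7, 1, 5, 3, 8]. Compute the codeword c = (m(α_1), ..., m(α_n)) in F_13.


c = [2, 6, 12, 9, 10]

Message polynomial: m(x) = 11 + 8·x (mod 13).
For each evaluation point α_i, compute m(α_i) mod 13:
  α_1 = 7: Horner steps 8 → 2, so m(7) = 2.
  α_2 = 1: Horner steps 8 → 6, so m(1) = 6.
  α_3 = 5: Horner steps 8 → 12, so m(5) = 12.
  α_4 = 3: Horner steps 8 → 9, so m(3) = 9.
  α_5 = 8: Horner steps 8 → 10, so m(8) = 10.
Codeword c = [2, 6, 12, 9, 10] ∈ F_13^5.


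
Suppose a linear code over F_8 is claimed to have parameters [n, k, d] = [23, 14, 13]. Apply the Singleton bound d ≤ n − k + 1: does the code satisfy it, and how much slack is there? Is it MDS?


Singleton RHS = n − k + 1 = 10, slack = -3, bound violated (no such code; not MDS).

Singleton bound: d ≤ n − k + 1.
Here n = 23, k = 14, so n − k + 1 = 10.
Given d = 13, check d ≤ 10: NO.
Slack = (n − k + 1) − d = -3.
The slack is negative: d = 13 exceeds n − k + 1 = 10 by 3, so the Singleton bound is violated and no linear [23, 14, 13]_8 code can exist. In particular it is not MDS (MDS requires d = n − k + 1 exactly).
Description: the claimed parameters are [23, 14, 13]_8; such a code would be impossible (violates the Singleton bound).


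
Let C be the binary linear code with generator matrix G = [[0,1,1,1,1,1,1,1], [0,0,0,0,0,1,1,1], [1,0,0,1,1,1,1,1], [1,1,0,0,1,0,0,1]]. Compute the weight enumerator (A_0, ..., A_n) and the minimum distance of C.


Weight distribution: A_0 = 1, A_3 = 5, A_4 = 5, A_5 = 2, A_6 = 2, A_7 = 1. Minimum distance d = 3.

Enumerate all 2^4 = 16 messages m ∈ F_2^4.
For each, compute codeword c = mG in F_2^8, then tally its weight.
  m = 0000 → c = 00000000, weight = 0.
  m = 1000 → c = 01111111, weight = 7.
  m = 0100 → c = 00000111, weight = 3.
  m = 1100 → c = 01111000, weight = 4.
  m = 0010 → c = 10011111, weight = 6.
  m = 1010 → c = 11100000, weight = 3.
  m = 0110 → c = 10011000, weight = 3.
  m = 1110 → c = 11100111, weight = 6.
  m = 0001 → c = 11001001, weight = 4.
  m = 1001 → c = 10110110, weight = 5.
  m = 0101 → c = 11001110, weight = 5.
  m = 1101 → c = 10110001, weight = 4.
  m = 0011 → c = 01010110, weight = 4.
  m = 1011 → c = 00101001, weight = 3.
  m = 0111 → c = 01010001, weight = 3.
  m = 1111 → c = 00101110, weight = 4.
Tally weights:
  weight 0: 1 codewords.
  weight 3: 5 codewords.
  weight 4: 5 codewords.
  weight 5: 2 codewords.
  weight 6: 2 codewords.
  weight 7: 1 codewords.
Minimum distance d = smallest w > 0 with A_w > 0 = 3.
Sanity: Σ A_w = 16 = 2^4 = 16 ✓.


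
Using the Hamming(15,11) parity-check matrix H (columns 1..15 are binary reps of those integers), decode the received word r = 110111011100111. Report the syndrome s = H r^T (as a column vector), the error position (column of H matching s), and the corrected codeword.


s = (0, 0, 1, 1)^T, error position = 3, corrected codeword c = 111111011100111

Compute s = H r^T mod 2 one row at a time:
  s_1 = 1 + 1 + 1 + 0 + 0 + 1 + 1 + 1 = 6 ≡ 0 (mod 2).
  s_2 = 1 + 1 + 1 + 0 + 0 + 1 + 1 + 1 = 6 ≡ 0 (mod 2).
  s_3 = 1 + 0 + 1 + 0 + 1 + 0 + 1 + 1 = 5 ≡ 1 (mod 2).
  s_4 = 1 + 0 + 1 + 0 + 1 + 0 + 1 + 1 = 5 ≡ 1 (mod 2).
s = (0, 0, 1, 1)^T — this equals column 3 of H (binary 0011), so error is at position 3.
Correct: flip bit 3 of r = 110111011100111 to get c = 111111011100111.


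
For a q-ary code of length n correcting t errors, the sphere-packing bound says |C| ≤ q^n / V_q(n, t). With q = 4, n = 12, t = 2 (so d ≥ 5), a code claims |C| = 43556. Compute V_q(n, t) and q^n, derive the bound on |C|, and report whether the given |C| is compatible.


V_q(n, t) = 631, q^n = 16777216, Hamming bound = 26588, |C| = 43556 > bound (violated).

Step 1: Compute V_q(n, t) = Σ_{j=0}^2 C(n, j) (q−1)^j.
  j = 0: C(12,0)·(3)^0 = 1·1 = 1.
  j = 1: C(12,1)·(3)^1 = 12·3 = 36.
  j = 2: C(12,2)·(3)^2 = 66·9 = 594.
  V_q(n, t) = 1 + 36 + 594 = 631.
Step 2: q^n = 4^12 = 16777216.
Step 3: Hamming bound ⌊q^n / V_q(n,t)⌋ = ⌊16777216/631⌋ = 26588.
Step 4: Compare |C| = 43556 to 26588: violated.
The claimed |C| lies above the Hamming bound, so no 4-ary code of length 12 with d ≥ 5 can have 43556 codewords.


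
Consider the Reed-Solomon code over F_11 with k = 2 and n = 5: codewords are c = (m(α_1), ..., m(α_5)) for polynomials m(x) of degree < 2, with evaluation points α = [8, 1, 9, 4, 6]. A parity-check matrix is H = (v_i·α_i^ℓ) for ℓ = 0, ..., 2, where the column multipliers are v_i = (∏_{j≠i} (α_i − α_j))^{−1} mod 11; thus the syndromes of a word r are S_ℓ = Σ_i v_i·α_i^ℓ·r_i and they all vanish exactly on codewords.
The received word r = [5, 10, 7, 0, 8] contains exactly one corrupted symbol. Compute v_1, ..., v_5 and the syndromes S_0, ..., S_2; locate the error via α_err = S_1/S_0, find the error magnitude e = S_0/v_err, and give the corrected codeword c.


S = (2, 7, 8), error at position 3, error magnitude e = 9, c = [5, 10, 9, 0, 8].

Step 1: column multipliers v_i = (∏_{j≠i}(α_i − α_j))^{−1} mod 11.
  i = 1 (α = 8): (8−1)(8−9)(8−4)(8−6) = 7·(−1)·4·2 = −56 ≡ 10, so v_1 = 10^{−1} = 10 (mod 11).
  i = 2 (α = 1): (1−8)(1−9)(1−4)(1−6) = (−7)·(−8)·(−3)·(−5) = 840 ≡ 4, so v_2 = 4^{−1} = 3 (mod 11).
  i = 3 (α = 9): (9−8)(9−1)(9−4)(9−6) = 1·8·5·3 = 120 ≡ 10, so v_3 = 10^{−1} = 10 (mod 11).
  i = 4 (α = 4): (4−8)(4−1)(4−9)(4−6) = (−4)·3·(−5)·(−2) = −120 ≡ 1, so v_4 = 1^{−1} = 1 (mod 11).
  i = 5 (α = 6): (6−8)(6−1)(6−9)(6−4) = (−2)·5·(−3)·2 = 60 ≡ 5, so v_5 = 5^{−1} = 9 (mod 11).
  v = [10, 3, 10, 1, 9].
Step 2: syndromes of r = [5, 10, 7, 0, 8] (all sums mod 11).
  S_0 = Σ v_i r_i = 10·5 + 3·10 + 10·7 + 1·0 + 9·8 = 222 ≡ 2.
  S_1 = Σ v_i α_i r_i = 10·8·5 + 3·1·10 + 10·9·7 + 1·4·0 + 9·6·8 = 1492 ≡ 7.
  α_i^2 mod 11 = [9, 1, 4, 5, 3].
  S_2 = Σ v_i α_i^2 r_i = 10·9·5 + 3·1·10 + 10·4·7 + 1·5·0 + 9·3·8 = 976 ≡ 8.
  S = (2, 7, 8) ≠ 0, so r is not a codeword (an error is present).
Step 3: locate the error. For a single error e at position i, S_ℓ = v_i·e·α_i^ℓ, so α_err = S_1/S_0.
  S_0^{−1} = 2^{−1} = 6 (mod 11), so α_err = 7·6 = 42 ≡ 9 = α_3. Error position i = 3.
  Consistency check: S_2/S_1 = 8·8 = 64 ≡ 9 = α_err ✓ (single-error assumption holds).
Step 4: error magnitude e = S_0/v_3 = S_0·∏_{j≠3}(α_3 − α_j) = 2·10 = 20 ≡ 9 (mod 11).
Step 5: correct position 3: c_3 = r_3 − e = 7 − 9 ≡ 9 (mod 11). Hence c = [5, 10, 9, 0, 8].
  Check: interpolating c through the α_i gives m(x) = 6 + 4·x (degree < 2) with m(α_i) = c_i for every i, so c is indeed a codeword.


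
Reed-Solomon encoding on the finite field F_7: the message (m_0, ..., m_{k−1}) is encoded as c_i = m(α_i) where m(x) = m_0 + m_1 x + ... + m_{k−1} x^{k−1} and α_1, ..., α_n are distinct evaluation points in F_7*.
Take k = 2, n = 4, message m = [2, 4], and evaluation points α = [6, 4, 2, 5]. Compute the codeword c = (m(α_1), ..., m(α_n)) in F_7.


c = [5, 4, 3, 1]

Message polynomial: m(x) = 2 + 4·x (mod 7).
For each evaluation point α_i, compute m(α_i) mod 7:
  α_1 = 6: Horner steps 4 → 5, so m(6) = 5.
  α_2 = 4: Horner steps 4 → 4, so m(4) = 4.
  α_3 = 2: Horner steps 4 → 3, so m(2) = 3.
  α_4 = 5: Horner steps 4 → 1, so m(5) = 1.
Codeword c = [5, 4, 3, 1] ∈ F_7^4.


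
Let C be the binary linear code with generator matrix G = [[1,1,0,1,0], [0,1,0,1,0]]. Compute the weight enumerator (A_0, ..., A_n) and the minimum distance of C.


Weight distribution: A_0 = 1, A_1 = 1, A_2 = 1, A_3 = 1. Minimum distance d = 1.

Enumerate all 2^2 = 4 messages m ∈ F_2^2.
For each, compute codeword c = mG in F_2^5, then tally its weight.
  m = 00 → c = 00000, weight = 0.
  m = 10 → c = 11010, weight = 3.
  m = 01 → c = 01010, weight = 2.
  m = 11 → c = 10000, weight = 1.
Tally weights:
  weight 0: 1 codewords.
  weight 1: 1 codewords.
  weight 2: 1 codewords.
  weight 3: 1 codewords.
Minimum distance d = smallest w > 0 with A_w > 0 = 1.
Sanity: Σ A_w = 4 = 2^2 = 4 ✓.


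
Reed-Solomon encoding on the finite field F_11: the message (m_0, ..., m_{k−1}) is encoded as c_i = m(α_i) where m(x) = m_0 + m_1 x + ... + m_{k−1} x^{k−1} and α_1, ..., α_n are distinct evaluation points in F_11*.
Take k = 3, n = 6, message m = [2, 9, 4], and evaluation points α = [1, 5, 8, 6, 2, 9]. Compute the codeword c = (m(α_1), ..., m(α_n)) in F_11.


c = [4, 4, 0, 2, 3, 0]

Message polynomial: m(x) = 2 + 9·x + 4·x^2 (mod 11).
For each evaluation point α_i, compute m(α_i) mod 11:
  α_1 = 1: Horner steps 4 → 2 → 4, so m(1) = 4.
  α_2 = 5: Horner steps 4 → 7 → 4, so m(5) = 4.
  α_3 = 8: Horner steps 4 → 8 → 0, so m(8) = 0.
  α_4 = 6: Horner steps 4 → 0 → 2, so m(6) = 2.
  α_5 = 2: Horner steps 4 → 6 → 3, so m(2) = 3.
  α_6 = 9: Horner steps 4 → 1 → 0, so m(9) = 0.
Codeword c = [4, 4, 0, 2, 3, 0] ∈ F_11^6.


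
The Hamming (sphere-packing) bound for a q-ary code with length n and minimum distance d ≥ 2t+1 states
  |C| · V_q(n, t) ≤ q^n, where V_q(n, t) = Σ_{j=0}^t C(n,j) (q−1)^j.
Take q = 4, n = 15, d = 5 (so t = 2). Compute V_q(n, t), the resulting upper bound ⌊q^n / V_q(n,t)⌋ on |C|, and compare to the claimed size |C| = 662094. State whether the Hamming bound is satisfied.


V_q(n, t) = 991, q^n = 1073741824, Hamming bound = 1083493, |C| = 662094 ≤ bound (satisfied).

Step 1: Compute V_q(n, t) = Σ_{j=0}^2 C(n, j) (q−1)^j.
  j = 0: C(15,0)·(3)^0 = 1·1 = 1.
  j = 1: C(15,1)·(3)^1 = 15·3 = 45.
  j = 2: C(15,2)·(3)^2 = 105·9 = 945.
  V_q(n, t) = 1 + 45 + 945 = 991.
Step 2: q^n = 4^15 = 1073741824.
Step 3: Hamming bound ⌊q^n / V_q(n,t)⌋ = ⌊1073741824/991⌋ = 1083493.
Step 4: Compare |C| = 662094 to 1083493: satisfied.
The claimed |C| lies below the Hamming bound.


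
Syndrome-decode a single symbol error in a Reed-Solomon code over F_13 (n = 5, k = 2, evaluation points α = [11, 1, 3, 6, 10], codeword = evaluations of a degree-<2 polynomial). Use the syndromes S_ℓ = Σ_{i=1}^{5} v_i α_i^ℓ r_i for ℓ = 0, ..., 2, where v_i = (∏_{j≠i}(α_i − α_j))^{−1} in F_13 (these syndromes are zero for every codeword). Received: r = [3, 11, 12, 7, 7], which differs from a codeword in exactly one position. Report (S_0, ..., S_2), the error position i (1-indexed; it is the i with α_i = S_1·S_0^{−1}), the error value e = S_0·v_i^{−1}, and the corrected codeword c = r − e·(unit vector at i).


S = (3, 4, 1), error at position 5, error magnitude e = 11, c = [3, 11, 12, 7, 9].

Step 1: column multipliers v_i = (∏_{j≠i}(α_i − α_j))^{−1} mod 13.
  i = 1 (α = 11): (11−1)(11−3)(11−6)(11−10) = 10·8·5·1 = 400 ≡ 10, so v_1 = 10^{−1} = 4 (mod 13).
  i = 2 (α = 1): (1−11)(1−3)(1−6)(1−10) = (−10)·(−2)·(−5)·(−9) = 900 ≡ 3, so v_2 = 3^{−1} = 9 (mod 13).
  i = 3 (α = 3): (3−11)(3−1)(3−6)(3−10) = (−8)·2·(−3)·(−7) = −336 ≡ 2, so v_3 = 2^{−1} = 7 (mod 13).
  i = 4 (α = 6): (6−11)(6−1)(6−3)(6−10) = (−5)·5·3·(−4) = 300 ≡ 1, so v_4 = 1^{−1} = 1 (mod 13).
  i = 5 (α = 10): (10−11)(10−1)(10−3)(10−6) = (−1)·9·7·4 = −252 ≡ 8, so v_5 = 8^{−1} = 5 (mod 13).
  v = [4, 9, 7, 1, 5].
Step 2: syndromes of r = [3, 11, 12, 7, 7] (all sums mod 13).
  S_0 = Σ v_i r_i = 4·3 + 9·11 + 7·12 + 1·7 + 5·7 = 237 ≡ 3.
  S_1 = Σ v_i α_i r_i = 4·11·3 + 9·1·11 + 7·3·12 + 1·6·7 + 5·10·7 = 875 ≡ 4.
  α_i^2 mod 13 = [4, 1, 9, 10, 9].
  S_2 = Σ v_i α_i^2 r_i = 4·4·3 + 9·1·11 + 7·9·12 + 1·10·7 + 5·9·7 = 1288 ≡ 1.
  S = (3, 4, 1) ≠ 0, so r is not a codeword (an error is present).
Step 3: locate the error. For a single error e at position i, S_ℓ = v_i·e·α_i^ℓ, so α_err = S_1/S_0.
  S_0^{−1} = 3^{−1} = 9 (mod 13), so α_err = 4·9 = 36 ≡ 10 = α_5. Error position i = 5.
  Consistency check: S_2/S_1 = 1·10 = 10 ≡ 10 = α_err ✓ (single-error assumption holds).
Step 4: error magnitude e = S_0/v_5 = S_0·∏_{j≠5}(α_5 − α_j) = 3·8 = 24 ≡ 11 (mod 13).
Step 5: correct position 5: c_5 = r_5 − e = 7 − 11 ≡ 9 (mod 13). Hence c = [3, 11, 12, 7, 9].
  Check: interpolating c through the α_i gives m(x) = 4 + 7·x (degree < 2) with m(α_i) = c_i for every i, so c is indeed a codeword.


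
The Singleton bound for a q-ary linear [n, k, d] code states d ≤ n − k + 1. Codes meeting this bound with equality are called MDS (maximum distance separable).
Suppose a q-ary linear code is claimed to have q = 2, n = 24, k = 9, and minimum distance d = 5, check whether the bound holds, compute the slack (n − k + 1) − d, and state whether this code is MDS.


Singleton RHS = n − k + 1 = 16, slack = 11, bound satisfied, not MDS.

Singleton bound: d ≤ n − k + 1.
Here n = 24, k = 9, so n − k + 1 = 16.
Given d = 5, check d ≤ 16: YES.
Slack = (n − k + 1) − d = 11.
The code is NOT MDS (slack = 11 > 0).
Description: the claimed parameters are [24, 9, 5]_2; such a code would be non-MDS.


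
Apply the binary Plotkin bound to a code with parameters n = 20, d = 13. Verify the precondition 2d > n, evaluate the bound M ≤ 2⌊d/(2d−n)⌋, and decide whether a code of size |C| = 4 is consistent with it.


Plotkin bound M ≤ 4; given |C| = 4 ≤ bound (satisfied).

Check applicability: 2d = 26, n = 20.
2d − n = 6 > 0, so Plotkin applies.
Compute d/(2d−n) = 13/6 ≈ 2.1667.
⌊d/(2d−n)⌋ = 2.
Plotkin bound: M ≤ 2·2 = 4.
Given |C| = 4, check: satisfied.
This |C| is at the Plotkin bound.


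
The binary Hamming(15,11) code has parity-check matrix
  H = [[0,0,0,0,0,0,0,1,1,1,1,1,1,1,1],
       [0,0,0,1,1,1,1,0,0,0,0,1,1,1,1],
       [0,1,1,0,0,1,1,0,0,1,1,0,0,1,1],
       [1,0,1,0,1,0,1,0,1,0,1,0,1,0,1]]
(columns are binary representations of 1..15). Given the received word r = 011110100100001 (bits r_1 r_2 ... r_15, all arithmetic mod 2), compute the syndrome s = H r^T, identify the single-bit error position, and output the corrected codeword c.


s = (0, 0, 1, 0)^T, error position = 2, corrected codeword c = 001110100100001

Compute s = H r^T mod 2 one row at a time:
  s_1 = 0 + 0 + 1 + 0 + 0 + 0 + 0 + 1 = 2 ≡ 0 (mod 2).
  s_2 = 1 + 1 + 0 + 1 + 0 + 0 + 0 + 1 = 4 ≡ 0 (mod 2).
  s_3 = 1 + 1 + 0 + 1 + 1 + 0 + 0 + 1 = 5 ≡ 1 (mod 2).
  s_4 = 0 + 1 + 1 + 1 + 0 + 0 + 0 + 1 = 4 ≡ 0 (mod 2).
s = (0, 0, 1, 0)^T — this equals column 2 of H (binary 0010), so error is at position 2.
Correct: flip bit 2 of r = 011110100100001 to get c = 001110100100001.


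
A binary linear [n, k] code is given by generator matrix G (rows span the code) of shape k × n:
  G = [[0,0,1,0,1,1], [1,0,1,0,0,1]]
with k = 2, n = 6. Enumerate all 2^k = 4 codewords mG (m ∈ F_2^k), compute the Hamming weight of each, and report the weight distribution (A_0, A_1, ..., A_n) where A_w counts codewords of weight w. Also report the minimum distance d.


Weight distribution: A_0 = 1, A_2 = 1, A_3 = 2. Minimum distance d = 2.

Enumerate all 2^2 = 4 messages m ∈ F_2^2.
For each, compute codeword c = mG in F_2^6, then tally its weight.
  m = 00 → c = 000000, weight = 0.
  m = 10 → c = 001011, weight = 3.
  m = 01 → c = 101001, weight = 3.
  m = 11 → c = 100010, weight = 2.
Tally weights:
  weight 0: 1 codewords.
  weight 2: 1 codewords.
  weight 3: 2 codewords.
Minimum distance d = smallest w > 0 with A_w > 0 = 2.
Sanity: Σ A_w = 4 = 2^2 = 4 ✓.


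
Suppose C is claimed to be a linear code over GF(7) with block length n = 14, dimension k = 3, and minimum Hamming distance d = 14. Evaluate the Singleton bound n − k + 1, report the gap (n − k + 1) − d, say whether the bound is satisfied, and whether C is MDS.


Singleton RHS = n − k + 1 = 12, slack = -2, bound violated (no such code; not MDS).

Singleton bound: d ≤ n − k + 1.
Here n = 14, k = 3, so n − k + 1 = 12.
Given d = 14, check d ≤ 12: NO.
Slack = (n − k + 1) − d = -2.
The slack is negative: d = 14 exceeds n − k + 1 = 12 by 2, so the Singleton bound is violated and no linear [14, 3, 14]_7 code can exist. In particular it is not MDS (MDS requires d = n − k + 1 exactly).
Description: the claimed parameters are [14, 3, 14]_7; such a code would be impossible (violates the Singleton bound).


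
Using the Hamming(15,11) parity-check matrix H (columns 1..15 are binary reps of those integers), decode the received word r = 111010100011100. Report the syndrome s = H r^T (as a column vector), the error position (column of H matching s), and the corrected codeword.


s = (1, 0, 0, 0)^T, error position = 8, corrected codeword c = 111010110011100

Compute s = H r^T mod 2 one row at a time:
  s_1 = 0 + 0 + 0 + 1 + 1 + 1 + 0 + 0 = 3 ≡ 1 (mod 2).
  s_2 = 0 + 1 + 0 + 1 + 1 + 1 + 0 + 0 = 4 ≡ 0 (mod 2).
  s_3 = 1 + 1 + 0 + 1 + 0 + 1 + 0 + 0 = 4 ≡ 0 (mod 2).
  s_4 = 1 + 1 + 1 + 1 + 0 + 1 + 1 + 0 = 6 ≡ 0 (mod 2).
s = (1, 0, 0, 0)^T — this equals column 8 of H (binary 1000), so error is at position 8.
Correct: flip bit 8 of r = 111010100011100 to get c = 111010110011100.


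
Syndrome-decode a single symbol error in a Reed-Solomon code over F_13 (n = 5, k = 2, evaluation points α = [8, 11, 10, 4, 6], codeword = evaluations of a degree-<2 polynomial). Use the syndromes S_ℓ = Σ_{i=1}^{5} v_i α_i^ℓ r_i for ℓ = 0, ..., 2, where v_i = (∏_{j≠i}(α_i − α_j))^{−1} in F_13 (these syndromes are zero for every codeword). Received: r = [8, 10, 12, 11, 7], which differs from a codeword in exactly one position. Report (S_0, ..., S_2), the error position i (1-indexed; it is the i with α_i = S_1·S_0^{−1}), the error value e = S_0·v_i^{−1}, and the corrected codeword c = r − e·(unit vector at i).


S = (2, 3, 11), error at position 1, error magnitude e = 5, c = [3, 10, 12, 11, 7].

Step 1: column multipliers v_i = (∏_{j≠i}(α_i − α_j))^{−1} mod 13.
  i = 1 (α = 8): (8−11)(8−10)(8−4)(8−6) = (−3)·(−2)·4·2 = 48 ≡ 9, so v_1 = 9^{−1} = 3 (mod 13).
  i = 2 (α = 11): (11−8)(11−10)(11−4)(11−6) = 3·1·7·5 = 105 ≡ 1, so v_2 = 1^{−1} = 1 (mod 13).
  i = 3 (α = 10): (10−8)(10−11)(10−4)(10−6) = 2·(−1)·6·4 = −48 ≡ 4, so v_3 = 4^{−1} = 10 (mod 13).
  i = 4 (α = 4): (4−8)(4−11)(4−10)(4−6) = (−4)·(−7)·(−6)·(−2) = 336 ≡ 11, so v_4 = 11^{−1} = 6 (mod 13).
  i = 5 (α = 6): (6−8)(6−11)(6−10)(6−4) = (−2)·(−5)·(−4)·2 = −80 ≡ 11, so v_5 = 11^{−1} = 6 (mod 13).
  v = [3, 1, 10, 6, 6].
Step 2: syndromes of r = [8, 10, 12, 11, 7] (all sums mod 13).
  S_0 = Σ v_i r_i = 3·8 + 1·10 + 10·12 + 6·11 + 6·7 = 262 ≡ 2.
  S_1 = Σ v_i α_i r_i = 3·8·8 + 1·11·10 + 10·10·12 + 6·4·11 + 6·6·7 = 2018 ≡ 3.
  α_i^2 mod 13 = [12, 4, 9, 3, 10].
  S_2 = Σ v_i α_i^2 r_i = 3·12·8 + 1·4·10 + 10·9·12 + 6·3·11 + 6·10·7 = 2026 ≡ 11.
  S = (2, 3, 11) ≠ 0, so r is not a codeword (an error is present).
Step 3: locate the error. For a single error e at position i, S_ℓ = v_i·e·α_i^ℓ, so α_err = S_1/S_0.
  S_0^{−1} = 2^{−1} = 7 (mod 13), so α_err = 3·7 = 21 ≡ 8 = α_1. Error position i = 1.
  Consistency check: S_2/S_1 = 11·9 = 99 ≡ 8 = α_err ✓ (single-error assumption holds).
Step 4: error magnitude e = S_0/v_1 = S_0·∏_{j≠1}(α_1 − α_j) = 2·9 = 18 ≡ 5 (mod 13).
Step 5: correct position 1: c_1 = r_1 − e = 8 − 5 ≡ 3 (mod 13). Hence c = [3, 10, 12, 11, 7].
  Check: interpolating c through the α_i gives m(x) = 6 + 11·x (degree < 2) with m(α_i) = c_i for every i, so c is indeed a codeword.
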